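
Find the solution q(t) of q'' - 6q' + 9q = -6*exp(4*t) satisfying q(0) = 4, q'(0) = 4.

q = -6*exp(4*t) + 10*exp(3*t) - 2*t*exp(3*t)

Characteristic equation r² - 6r + 9 = 0 has discriminant (-6)² - 4·(9) = 0, so r = 3 is a repeated root.
Hence q_h = (C1 + C2*t)*exp(3*t).
Try q_p = A*exp(4*t). Substituting into the equation and dividing by exp(4*t) gives A = -6, so q_p = -6*exp(4*t).
General solution: q = -6*exp(4*t) + C1*exp(3*t) + C2*t*exp(3*t).
Apply the initial conditions: q(0) = -6 + C1 = 4 and q'(0) = -24 + C2 + 3*C1 = 4. Solving gives C1 = 10, C2 = -2.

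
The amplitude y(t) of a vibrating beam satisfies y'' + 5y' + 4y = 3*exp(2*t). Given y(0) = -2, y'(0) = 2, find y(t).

y = -7*exp(-t)/3 + exp(-4*t)/6 + exp(2*t)/6

Characteristic equation r² + 5r + 4 = 0 factors as (r + 1)(r + 4) = 0, so r = -1, -4.
Hence y_h = C1*exp(-t) + C2*exp(-4*t).
Try y_p = A*exp(2*t). Substituting into the equation and dividing by exp(2*t) gives A = 1/6, so y_p = exp(2*t)/6.
General solution: y = exp(2*t)/6 + C1*exp(-t) + C2*exp(-4*t).
Apply the initial conditions: y(0) = 1/6 + C1 + C2 = -2 and y'(0) = 1/3 - C1 - 4*C2 = 2. Solving gives C1 = -7/3, C2 = 1/6.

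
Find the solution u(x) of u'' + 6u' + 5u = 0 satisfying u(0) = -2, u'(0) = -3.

Characteristic equation r² + 6r + 5 = 0 factors as (r + 5)(r + 1) = 0, so r = -5, -1.
Hence u_h = C1*exp(-5*x) + C2*exp(-x).
Apply the initial conditions: u(0) = C1 + C2 = -2 and u'(0) = -C2 - 5*C1 = -3. Solving gives C1 = 5/4, C2 = -13/4.

u = -13*exp(-x)/4 + 5*exp(-5*x)/4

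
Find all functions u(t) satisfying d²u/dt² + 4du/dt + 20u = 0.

u = C1*cos(4*t)*exp(-2*t) + C2*exp(-2*t)*sin(4*t)

Characteristic equation r² + 4r + 20 = 0 has discriminant (4)² - 4·(20) = -64 < 0, so r = -2 ± 4i.
Hence u_h = C1*cos(4*t)*exp(-2*t) + C2*exp(-2*t)*sin(4*t).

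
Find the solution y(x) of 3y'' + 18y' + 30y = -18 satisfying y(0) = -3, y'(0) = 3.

Divide through by 3: y'' + 6y' + 10y = -6.
Characteristic equation r² + 6r + 10 = 0 has discriminant (6)² - 4·(10) = -4 < 0, so r = -3 ± i.
Hence y_h = C1*cos(x)*exp(-3*x) + C2*exp(-3*x)*sin(x).
For the particular solution try y_p = A0. Substituting and matching coefficients of each power of x gives A0 = -3/5, so y_p = -3/5.
General solution: y = -3/5 + C1*cos(x)*exp(-3*x) + C2*exp(-3*x)*sin(x).
Apply the initial conditions: y(0) = -3/5 + C1 = -3 and y'(0) = C2 - 3*C1 = 3. Solving gives C1 = -12/5, C2 = -21/5.

y = -3/5 - 21*exp(-3*x)*sin(x)/5 - 12*cos(x)*exp(-3*x)/5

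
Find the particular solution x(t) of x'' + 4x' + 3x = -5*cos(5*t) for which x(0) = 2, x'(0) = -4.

Characteristic equation r² + 4r + 3 = 0 factors as (r + 3)(r + 1) = 0, so r = -3, -1.
Hence x_h = C1*exp(-3*t) + C2*exp(-t).
Try x_p = A*cos(5*t) + B*sin(5*t). Substituting and equating the coefficients of cos(5t) and sin(5t) gives A = 55/442, B = -25/221, so x_p = -25*sin(5*t)/221 + 55*cos(5*t)/442.
General solution: x = -25*sin(5*t)/221 + 55*cos(5*t)/442 + C1*exp(-3*t) + C2*exp(-t).
Apply the initial conditions: x(0) = 55/442 + C1 + C2 = 2 and x'(0) = -125/221 - C2 - 3*C1 = -4. Solving gives C1 = 53/68, C2 = 57/52.

x = -25*sin(5*t)/221 + 53*exp(-3*t)/68 + 55*cos(5*t)/442 + 57*exp(-t)/52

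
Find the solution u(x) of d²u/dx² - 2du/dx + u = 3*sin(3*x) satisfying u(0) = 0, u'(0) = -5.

Characteristic equation r² - 2r + 1 = 0 has discriminant (-2)² - 4·(1) = 0, so r = 1 is a repeated root.
Hence u_h = (C1 + C2*x)*exp(x).
Try u_p = A*cos(3*x) + B*sin(3*x). Substituting and equating the coefficients of cos(3x) and sin(3x) gives A = 9/50, B = -6/25, so u_p = -6*sin(3*x)/25 + 9*cos(3*x)/50.
General solution: u = -6*sin(3*x)/25 + 9*cos(3*x)/50 + C1*exp(x) + C2*x*exp(x).
Apply the initial conditions: u(0) = 9/50 + C1 = 0 and u'(0) = -18/25 + C1 + C2 = -5. Solving gives C1 = -9/50, C2 = -41/10.

u = -9*exp(x)/50 - 6*sin(3*x)/25 + 9*cos(3*x)/50 - 41*x*exp(x)/10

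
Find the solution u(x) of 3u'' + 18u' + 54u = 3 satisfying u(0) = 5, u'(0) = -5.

u = 1/18 + 59*exp(-3*x)*sin(3*x)/18 + 89*cos(3*x)*exp(-3*x)/18

Divide through by 3: u'' + 6u' + 18u = 1.
Characteristic equation r² + 6r + 18 = 0 has discriminant (6)² - 4·(18) = -36 < 0, so r = -3 ± 3i.
Hence u_h = C1*cos(3*x)*exp(-3*x) + C2*exp(-3*x)*sin(3*x).
For the particular solution try u_p = A0. Substituting and matching coefficients of each power of x gives A0 = 1/18, so u_p = 1/18.
General solution: u = 1/18 + C1*cos(3*x)*exp(-3*x) + C2*exp(-3*x)*sin(3*x).
Apply the initial conditions: u(0) = 1/18 + C1 = 5 and u'(0) = -3*C1 + 3*C2 = -5. Solving gives C1 = 89/18, C2 = 59/18.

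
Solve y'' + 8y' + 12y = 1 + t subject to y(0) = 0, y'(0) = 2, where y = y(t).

y = 1/36 - 67*exp(-6*t)/144 + t/12 + 7*exp(-2*t)/16

Characteristic equation r² + 8r + 12 = 0 factors as (r + 6)(r + 2) = 0, so r = -6, -2.
Hence y_h = C1*exp(-6*t) + C2*exp(-2*t).
For the particular solution try y_p = A0 + A1*t. Substituting and matching coefficients of each power of t gives A0 = 1/36, A1 = 1/12, so y_p = 1/36 + t/12.
General solution: y = 1/36 + t/12 + C1*exp(-6*t) + C2*exp(-2*t).
Apply the initial conditions: y(0) = 1/36 + C1 + C2 = 0 and y'(0) = 1/12 - 6*C1 - 2*C2 = 2. Solving gives C1 = -67/144, C2 = 7/16.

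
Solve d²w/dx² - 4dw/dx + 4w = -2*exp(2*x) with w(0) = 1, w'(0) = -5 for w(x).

w = -x**2*exp(2*x) - 7*x*exp(2*x) + exp(2*x)

Characteristic equation r² - 4r + 4 = 0 has discriminant (-4)² - 4·(4) = 0, so r = 2 is a repeated root.
Hence w_h = (C1 + C2*x)*exp(2*x).
Since exp(2*x) solves the homogeneous equation (r = 2 is a root of multiplicity 2), multiply the trial by x^2. Try w_p = A*x^2*exp(2*x). Substituting into the equation and dividing by exp(2*x) gives A = -1, so w_p = -x^2*exp(2*x).
General solution: w = C1*exp(2*x) - x^2*exp(2*x) + C2*x*exp(2*x).
Apply the initial conditions: w(0) = C1 = 1 and w'(0) = C2 + 2*C1 = -5. Solving gives C1 = 1, C2 = -7.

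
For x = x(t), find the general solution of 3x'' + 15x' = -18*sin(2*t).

Divide through by 3: x'' + 5x' = -6*sin(2*t).
Characteristic equation r² + 5r = 0 factors as (r + 5)r = 0, so r = -5, 0.
Hence x_h = C1*exp(-5*t) + C2.
Try x_p = A*cos(2*t) + B*sin(2*t). Substituting and equating the coefficients of cos(2t) and sin(2t) gives A = 15/29, B = 6/29, so x_p = 6*sin(2*t)/29 + 15*cos(2*t)/29.

x = C2 + 6*sin(2*t)/29 + 15*cos(2*t)/29 + C1*exp(-5*t)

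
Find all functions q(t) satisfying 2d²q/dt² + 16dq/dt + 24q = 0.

q = C1*exp(-2*t) + C2*exp(-6*t)

Divide through by 2: q'' + 8q' + 12q = 0.
Characteristic equation r² + 8r + 12 = 0 factors as (r + 2)(r + 6) = 0, so r = -2, -6.
Hence q_h = C1*exp(-2*t) + C2*exp(-6*t).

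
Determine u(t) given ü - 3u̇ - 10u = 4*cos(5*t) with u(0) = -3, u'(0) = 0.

Characteristic equation r² - 3r - 10 = 0 factors as (r + 2)(r - 5) = 0, so r = -2, 5.
Hence u_h = C1*exp(-2*t) + C2*exp(5*t).
Try u_p = A*cos(5*t) + B*sin(5*t). Substituting and equating the coefficients of cos(5t) and sin(5t) gives A = -14/145, B = -6/145, so u_p = -14*cos(5*t)/145 - 6*sin(5*t)/145.
General solution: u = -14*cos(5*t)/145 - 6*sin(5*t)/145 + C1*exp(-2*t) + C2*exp(5*t).
Apply the initial conditions: u(0) = -14/145 + C1 + C2 = -3 and u'(0) = -6/29 - 2*C1 + 5*C2 = 0. Solving gives C1 = -61/29, C2 = -4/5.

u = -61*exp(-2*t)/29 - 14*cos(5*t)/145 - 6*sin(5*t)/145 - 4*exp(5*t)/5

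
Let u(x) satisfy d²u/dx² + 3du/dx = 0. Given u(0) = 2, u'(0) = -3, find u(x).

u = 1 + exp(-3*x)

Characteristic equation r² + 3r = 0 factors as (r + 3)r = 0, so r = -3, 0.
Hence u_h = C1*exp(-3*x) + C2.
Apply the initial conditions: u(0) = C1 + C2 = 2 and u'(0) = -3*C1 = -3. Solving gives C1 = 1, C2 = 1.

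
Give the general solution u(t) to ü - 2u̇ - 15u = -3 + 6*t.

Characteristic equation r² - 2r - 15 = 0 factors as (r - 5)(r + 3) = 0, so r = 5, -3.
Hence u_h = C1*exp(5*t) + C2*exp(-3*t).
For the particular solution try u_p = A0 + A1*t. Substituting and matching coefficients of each power of t gives A0 = 19/75, A1 = -2/5, so u_p = 19/75 - 2*t/5.

u = 19/75 - 2*t/5 + C1*exp(5*t) + C2*exp(-3*t)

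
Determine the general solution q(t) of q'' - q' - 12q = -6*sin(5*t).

q = -15*cos(5*t)/697 + 111*sin(5*t)/697 + C1*exp(4*t) + C2*exp(-3*t)

Characteristic equation r² - r - 12 = 0 factors as (r - 4)(r + 3) = 0, so r = 4, -3.
Hence q_h = C1*exp(4*t) + C2*exp(-3*t).
Try q_p = A*cos(5*t) + B*sin(5*t). Substituting and equating the coefficients of cos(5t) and sin(5t) gives A = -15/697, B = 111/697, so q_p = -15*cos(5*t)/697 + 111*sin(5*t)/697.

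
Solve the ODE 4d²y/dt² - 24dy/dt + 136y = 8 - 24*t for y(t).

y = 8/289 - 3*t/17 + C1*cos(5*t)*exp(3*t) + C2*exp(3*t)*sin(5*t)

Divide through by 4: y'' - 6y' + 34y = 2 - 6*t.
Characteristic equation r² - 6r + 34 = 0 has discriminant (-6)² - 4·(34) = -100 < 0, so r = 3 ± 5i.
Hence y_h = C1*cos(5*t)*exp(3*t) + C2*exp(3*t)*sin(5*t).
For the particular solution try y_p = A0 + A1*t. Substituting and matching coefficients of each power of t gives A0 = 8/289, A1 = -3/17, so y_p = 8/289 - 3*t/17.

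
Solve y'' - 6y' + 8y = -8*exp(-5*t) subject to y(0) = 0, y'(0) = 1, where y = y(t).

Characteristic equation r² - 6r + 8 = 0 factors as (r - 2)(r - 4) = 0, so r = 2, 4.
Hence y_h = C1*exp(2*t) + C2*exp(4*t).
Try y_p = A*exp(-5*t). Substituting into the equation and dividing by exp(-5*t) gives A = -8/63, so y_p = -8*exp(-5*t)/63.
General solution: y = -8*exp(-5*t)/63 + C1*exp(2*t) + C2*exp(4*t).
Apply the initial conditions: y(0) = -8/63 + C1 + C2 = 0 and y'(0) = 40/63 + 2*C1 + 4*C2 = 1. Solving gives C1 = 1/14, C2 = 1/18.

y = -8*exp(-5*t)/63 + exp(2*t)/14 + exp(4*t)/18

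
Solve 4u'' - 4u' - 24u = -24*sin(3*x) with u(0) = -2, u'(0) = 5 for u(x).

u = -25*exp(-2*x)/13 - cos(3*x)/13 + 5*sin(3*x)/13

Divide through by 4: u'' - u' - 6u = -6*sin(3*x).
Characteristic equation r² - r - 6 = 0 factors as (r + 2)(r - 3) = 0, so r = -2, 3.
Hence u_h = C1*exp(-2*x) + C2*exp(3*x).
Try u_p = A*cos(3*x) + B*sin(3*x). Substituting and equating the coefficients of cos(3x) and sin(3x) gives A = -1/13, B = 5/13, so u_p = -cos(3*x)/13 + 5*sin(3*x)/13.
General solution: u = -cos(3*x)/13 + 5*sin(3*x)/13 + C1*exp(-2*x) + C2*exp(3*x).
Apply the initial conditions: u(0) = -1/13 + C1 + C2 = -2 and u'(0) = 15/13 - 2*C1 + 3*C2 = 5. Solving gives C1 = -25/13, C2 = 0.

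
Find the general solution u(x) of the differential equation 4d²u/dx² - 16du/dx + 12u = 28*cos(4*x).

Divide through by 4: u'' - 4u' + 3u = 7*cos(4*x).
Characteristic equation r² - 4r + 3 = 0 factors as (r - 3)(r - 1) = 0, so r = 3, 1.
Hence u_h = C1*exp(3*x) + C2*exp(x).
Try u_p = A*cos(4*x) + B*sin(4*x). Substituting and equating the coefficients of cos(4x) and sin(4x) gives A = -91/425, B = -112/425, so u_p = -112*sin(4*x)/425 - 91*cos(4*x)/425.

u = -112*sin(4*x)/425 - 91*cos(4*x)/425 + C1*exp(3*x) + C2*exp(x)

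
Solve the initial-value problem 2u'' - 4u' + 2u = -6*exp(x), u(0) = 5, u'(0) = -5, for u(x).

u = 5*exp(x) - 10*x*exp(x) - 3*x**2*exp(x)/2

Divide through by 2: u'' - 2u' + u = -3*exp(x).
Characteristic equation r² - 2r + 1 = 0 has discriminant (-2)² - 4·(1) = 0, so r = 1 is a repeated root.
Hence u_h = (C1 + C2*x)*exp(x).
Since exp(x) solves the homogeneous equation (r = 1 is a root of multiplicity 2), multiply the trial by x^2. Try u_p = A*x^2*exp(x). Substituting into the equation and dividing by exp(x) gives A = -3/2, so u_p = -3*x^2*exp(x)/2.
General solution: u = C1*exp(x) - 3*x^2*exp(x)/2 + C2*x*exp(x).
Apply the initial conditions: u(0) = C1 = 5 and u'(0) = C1 + C2 = -5. Solving gives C1 = 5, C2 = -10.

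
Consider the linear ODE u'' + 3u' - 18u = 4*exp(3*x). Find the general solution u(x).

Characteristic equation r² + 3r - 18 = 0 factors as (r + 6)(r - 3) = 0, so r = -6, 3.
Hence u_h = C1*exp(-6*x) + C2*exp(3*x).
Since exp(3*x) solves the homogeneous equation (r = 3 is a root of multiplicity 1), multiply the trial by x. Try u_p = A*x*exp(3*x). Substituting into the equation and dividing by exp(3*x) gives A = 4/9, so u_p = 4*x*exp(3*x)/9.

u = C1*exp(-6*x) + C2*exp(3*x) + 4*x*exp(3*x)/9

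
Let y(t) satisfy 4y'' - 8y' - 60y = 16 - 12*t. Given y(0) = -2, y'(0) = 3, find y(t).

Divide through by 4: y'' - 2y' - 15y = 4 - 3*t.
Characteristic equation r² - 2r - 15 = 0 factors as (r - 5)(r + 3) = 0, so r = 5, -3.
Hence y_h = C1*exp(5*t) + C2*exp(-3*t).
For the particular solution try y_p = A0 + A1*t. Substituting and matching coefficients of each power of t gives A0 = -22/75, A1 = 1/5, so y_p = -22/75 + t/5.
General solution: y = -22/75 + t/5 + C1*exp(5*t) + C2*exp(-3*t).
Apply the initial conditions: y(0) = -22/75 + C1 + C2 = -2 and y'(0) = 1/5 - 3*C2 + 5*C1 = 3. Solving gives C1 = -29/100, C2 = -17/12.

y = -22/75 - 29*exp(5*t)/100 - 17*exp(-3*t)/12 + t/5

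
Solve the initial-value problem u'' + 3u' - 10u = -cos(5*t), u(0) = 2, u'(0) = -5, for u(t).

u = -3*sin(5*t)/290 + 7*cos(5*t)/290 + 89*exp(-5*t)/70 + 143*exp(2*t)/203

Characteristic equation r² + 3r - 10 = 0 factors as (r + 5)(r - 2) = 0, so r = -5, 2.
Hence u_h = C1*exp(-5*t) + C2*exp(2*t).
Try u_p = A*cos(5*t) + B*sin(5*t). Substituting and equating the coefficients of cos(5t) and sin(5t) gives A = 7/290, B = -3/290, so u_p = -3*sin(5*t)/290 + 7*cos(5*t)/290.
General solution: u = -3*sin(5*t)/290 + 7*cos(5*t)/290 + C1*exp(-5*t) + C2*exp(2*t).
Apply the initial conditions: u(0) = 7/290 + C1 + C2 = 2 and u'(0) = -3/58 - 5*C1 + 2*C2 = -5. Solving gives C1 = 89/70, C2 = 143/203.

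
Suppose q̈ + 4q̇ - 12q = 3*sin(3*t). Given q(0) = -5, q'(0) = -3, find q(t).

Characteristic equation r² + 4r - 12 = 0 factors as (r - 2)(r + 6) = 0, so r = 2, -6.
Hence q_h = C1*exp(2*t) + C2*exp(-6*t).
Try q_p = A*cos(3*t) + B*sin(3*t). Substituting and equating the coefficients of cos(3t) and sin(3t) gives A = -4/65, B = -7/65, so q_p = -7*sin(3*t)/65 - 4*cos(3*t)/65.
General solution: q = -7*sin(3*t)/65 - 4*cos(3*t)/65 + C1*exp(2*t) + C2*exp(-6*t).
Apply the initial conditions: q(0) = -4/65 + C1 + C2 = -5 and q'(0) = -21/65 - 6*C2 + 2*C1 = -3. Solving gives C1 = -105/26, C2 = -9/10.

q = -105*exp(2*t)/26 - 9*exp(-6*t)/10 - 7*sin(3*t)/65 - 4*cos(3*t)/65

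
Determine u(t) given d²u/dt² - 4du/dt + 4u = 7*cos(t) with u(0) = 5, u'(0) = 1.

u = -28*sin(t)/25 + 21*cos(t)/25 + 104*exp(2*t)/25 - 31*t*exp(2*t)/5

Characteristic equation r² - 4r + 4 = 0 has discriminant (-4)² - 4·(4) = 0, so r = 2 is a repeated root.
Hence u_h = (C1 + C2*t)*exp(2*t).
Try u_p = A*cos(t) + B*sin(t). Substituting and equating the coefficients of cos(t) and sin(t) gives A = 21/25, B = -28/25, so u_p = -28*sin(t)/25 + 21*cos(t)/25.
General solution: u = -28*sin(t)/25 + 21*cos(t)/25 + C1*exp(2*t) + C2*t*exp(2*t).
Apply the initial conditions: u(0) = 21/25 + C1 = 5 and u'(0) = -28/25 + C2 + 2*C1 = 1. Solving gives C1 = 104/25, C2 = -31/5.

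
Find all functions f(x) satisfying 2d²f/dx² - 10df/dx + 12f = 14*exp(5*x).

Divide through by 2: f'' - 5f' + 6f = 7*exp(5*x).
Characteristic equation r² - 5r + 6 = 0 factors as (r - 2)(r - 3) = 0, so r = 2, 3.
Hence f_h = C1*exp(2*x) + C2*exp(3*x).
Try f_p = A*exp(5*x). Substituting into the equation and dividing by exp(5*x) gives A = 7/6, so f_p = 7*exp(5*x)/6.

f = 7*exp(5*x)/6 + C1*exp(2*x) + C2*exp(3*x)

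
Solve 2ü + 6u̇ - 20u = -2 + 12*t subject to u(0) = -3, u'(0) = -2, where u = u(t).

u = -2/25 - 111*exp(-5*t)/175 - 16*exp(2*t)/7 - 3*t/5

Divide through by 2: u'' + 3u' - 10u = -1 + 6*t.
Characteristic equation r² + 3r - 10 = 0 factors as (r - 2)(r + 5) = 0, so r = 2, -5.
Hence u_h = C1*exp(2*t) + C2*exp(-5*t).
For the particular solution try u_p = A0 + A1*t. Substituting and matching coefficients of each power of t gives A0 = -2/25, A1 = -3/5, so u_p = -2/25 - 3*t/5.
General solution: u = -2/25 - 3*t/5 + C1*exp(2*t) + C2*exp(-5*t).
Apply the initial conditions: u(0) = -2/25 + C1 + C2 = -3 and u'(0) = -3/5 - 5*C2 + 2*C1 = -2. Solving gives C1 = -16/7, C2 = -111/175.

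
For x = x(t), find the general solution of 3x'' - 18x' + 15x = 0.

x = C1*exp(t) + C2*exp(5*t)

Divide through by 3: x'' - 6x' + 5x = 0.
Characteristic equation r² - 6r + 5 = 0 factors as (r - 1)(r - 5) = 0, so r = 1, 5.
Hence x_h = C1*exp(t) + C2*exp(5*t).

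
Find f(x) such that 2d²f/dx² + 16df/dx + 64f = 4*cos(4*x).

f = sin(4*x)/20 + cos(4*x)/40 + C1*cos(4*x)*exp(-4*x) + C2*exp(-4*x)*sin(4*x)

Divide through by 2: f'' + 8f' + 32f = 2*cos(4*x).
Characteristic equation r² + 8r + 32 = 0 has discriminant (8)² - 4·(32) = -64 < 0, so r = -4 ± 4i.
Hence f_h = C1*cos(4*x)*exp(-4*x) + C2*exp(-4*x)*sin(4*x).
Try f_p = A*cos(4*x) + B*sin(4*x). Substituting and equating the coefficients of cos(4x) and sin(4x) gives A = 1/40, B = 1/20, so f_p = sin(4*x)/20 + cos(4*x)/40.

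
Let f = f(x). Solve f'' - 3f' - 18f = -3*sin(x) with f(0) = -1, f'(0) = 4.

Characteristic equation r² - 3r - 18 = 0 factors as (r + 3)(r - 6) = 0, so r = -3, 6.
Hence f_h = C1*exp(-3*x) + C2*exp(6*x).
Try f_p = A*cos(x) + B*sin(x). Substituting and equating the coefficients of cos(x) and sin(x) gives A = -9/370, B = 57/370, so f_p = -9*cos(x)/370 + 57*sin(x)/370.
General solution: f = -9*cos(x)/370 + 57*sin(x)/370 + C1*exp(-3*x) + C2*exp(6*x).
Apply the initial conditions: f(0) = -9/370 + C1 + C2 = -1 and f'(0) = 57/370 - 3*C1 + 6*C2 = 4. Solving gives C1 = -97/90, C2 = 34/333.

f = -97*exp(-3*x)/90 - 9*cos(x)/370 + 34*exp(6*x)/333 + 57*sin(x)/370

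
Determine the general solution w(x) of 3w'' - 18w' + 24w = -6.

Divide through by 3: w'' - 6w' + 8w = -2.
Characteristic equation r² - 6r + 8 = 0 factors as (r - 2)(r - 4) = 0, so r = 2, 4.
Hence w_h = C1*exp(2*x) + C2*exp(4*x).
For the particular solution try w_p = A0. Substituting and matching coefficients of each power of x gives A0 = -1/4, so w_p = -1/4.

w = -1/4 + C1*exp(2*x) + C2*exp(4*x)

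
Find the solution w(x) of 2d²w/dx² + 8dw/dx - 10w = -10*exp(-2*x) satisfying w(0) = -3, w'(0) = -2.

Divide through by 2: w'' + 4w' - 5w = -5*exp(-2*x).
Characteristic equation r² + 4r - 5 = 0 factors as (r - 1)(r + 5) = 0, so r = 1, -5.
Hence w_h = C1*exp(x) + C2*exp(-5*x).
Try w_p = A*exp(-2*x). Substituting into the equation and dividing by exp(-2*x) gives A = 5/9, so w_p = 5*exp(-2*x)/9.
General solution: w = 5*exp(-2*x)/9 + C1*exp(x) + C2*exp(-5*x).
Apply the initial conditions: w(0) = 5/9 + C1 + C2 = -3 and w'(0) = -10/9 + C1 - 5*C2 = -2. Solving gives C1 = -28/9, C2 = -4/9.

w = -28*exp(x)/9 - 4*exp(-5*x)/9 + 5*exp(-2*x)/9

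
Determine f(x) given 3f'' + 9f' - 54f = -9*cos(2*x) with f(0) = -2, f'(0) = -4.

Divide through by 3: f'' + 3f' - 18f = -3*cos(2*x).
Characteristic equation r² + 3r - 18 = 0 factors as (r + 6)(r - 3) = 0, so r = -6, 3.
Hence f_h = C1*exp(-6*x) + C2*exp(3*x).
Try f_p = A*cos(2*x) + B*sin(2*x). Substituting and equating the coefficients of cos(2x) and sin(2x) gives A = 33/260, B = -9/260, so f_p = -9*sin(2*x)/260 + 33*cos(2*x)/260.
General solution: f = -9*sin(2*x)/260 + 33*cos(2*x)/260 + C1*exp(-6*x) + C2*exp(3*x).
Apply the initial conditions: f(0) = 33/260 + C1 + C2 = -2 and f'(0) = -9/130 - 6*C1 + 3*C2 = -4. Solving gives C1 = -49/180, C2 = -217/117.

f = -217*exp(3*x)/117 - 49*exp(-6*x)/180 - 9*sin(2*x)/260 + 33*cos(2*x)/260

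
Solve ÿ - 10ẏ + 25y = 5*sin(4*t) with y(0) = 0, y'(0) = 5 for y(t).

y = -200*exp(5*t)/1681 + 45*sin(4*t)/1681 + 200*cos(4*t)/1681 + 225*t*exp(5*t)/41

Characteristic equation r² - 10r + 25 = 0 has discriminant (-10)² - 4·(25) = 0, so r = 5 is a repeated root.
Hence y_h = (C1 + C2*t)*exp(5*t).
Try y_p = A*cos(4*t) + B*sin(4*t). Substituting and equating the coefficients of cos(4t) and sin(4t) gives A = 200/1681, B = 45/1681, so y_p = 45*sin(4*t)/1681 + 200*cos(4*t)/1681.
General solution: y = 45*sin(4*t)/1681 + 200*cos(4*t)/1681 + C1*exp(5*t) + C2*t*exp(5*t).
Apply the initial conditions: y(0) = 200/1681 + C1 = 0 and y'(0) = 180/1681 + C2 + 5*C1 = 5. Solving gives C1 = -200/1681, C2 = 225/41.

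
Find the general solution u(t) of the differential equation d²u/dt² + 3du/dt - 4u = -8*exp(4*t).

Characteristic equation r² + 3r - 4 = 0 factors as (r + 4)(r - 1) = 0, so r = -4, 1.
Hence u_h = C1*exp(-4*t) + C2*exp(t).
Try u_p = A*exp(4*t). Substituting into the equation and dividing by exp(4*t) gives A = -1/3, so u_p = -exp(4*t)/3.

u = -exp(4*t)/3 + C1*exp(-4*t) + C2*exp(t)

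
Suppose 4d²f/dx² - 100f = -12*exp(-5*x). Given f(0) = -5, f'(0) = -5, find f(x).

f = -303*exp(5*x)/100 - 197*exp(-5*x)/100 + 3*x*exp(-5*x)/10

Divide through by 4: f'' - 25f = -3*exp(-5*x).
Characteristic equation r² - 25 = 0 factors as (r - 5)(r + 5) = 0, so r = 5, -5.
Hence f_h = C1*exp(5*x) + C2*exp(-5*x).
Since exp(-5*x) solves the homogeneous equation (r = -5 is a root of multiplicity 1), multiply the trial by x. Try f_p = A*x*exp(-5*x). Substituting into the equation and dividing by exp(-5*x) gives A = 3/10, so f_p = 3*x*exp(-5*x)/10.
General solution: f = C1*exp(5*x) + C2*exp(-5*x) + 3*x*exp(-5*x)/10.
Apply the initial conditions: f(0) = C1 + C2 = -5 and f'(0) = 3/10 - 5*C2 + 5*C1 = -5. Solving gives C1 = -303/100, C2 = -197/100.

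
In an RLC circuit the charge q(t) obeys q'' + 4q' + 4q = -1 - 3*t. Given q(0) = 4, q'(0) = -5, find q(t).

q = 1/2 - 3*t/4 + 7*exp(-2*t)/2 + 11*t*exp(-2*t)/4

Characteristic equation r² + 4r + 4 = 0 has discriminant (4)² - 4·(4) = 0, so r = -2 is a repeated root.
Hence q_h = (C1 + C2*t)*exp(-2*t).
For the particular solution try q_p = A0 + A1*t. Substituting and matching coefficients of each power of t gives A0 = 1/2, A1 = -3/4, so q_p = 1/2 - 3*t/4.
General solution: q = 1/2 - 3*t/4 + C1*exp(-2*t) + C2*t*exp(-2*t).
Apply the initial conditions: q(0) = 1/2 + C1 = 4 and q'(0) = -3/4 + C2 - 2*C1 = -5. Solving gives C1 = 7/2, C2 = 11/4.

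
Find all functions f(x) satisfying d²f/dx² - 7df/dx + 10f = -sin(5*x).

Characteristic equation r² - 7r + 10 = 0 factors as (r - 2)(r - 5) = 0, so r = 2, 5.
Hence f_h = C1*exp(2*x) + C2*exp(5*x).
Try f_p = A*cos(5*x) + B*sin(5*x). Substituting and equating the coefficients of cos(5x) and sin(5x) gives A = -7/290, B = 3/290, so f_p = -7*cos(5*x)/290 + 3*sin(5*x)/290.

f = -7*cos(5*x)/290 + 3*sin(5*x)/290 + C1*exp(2*x) + C2*exp(5*x)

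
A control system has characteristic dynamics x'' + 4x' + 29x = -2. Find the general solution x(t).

x = -2/29 + C1*cos(5*t)*exp(-2*t) + C2*exp(-2*t)*sin(5*t)

Characteristic equation r² + 4r + 29 = 0 has discriminant (4)² - 4·(29) = -100 < 0, so r = -2 ± 5i.
Hence x_h = C1*cos(5*t)*exp(-2*t) + C2*exp(-2*t)*sin(5*t).
For the particular solution try x_p = A0. Substituting and matching coefficients of each power of t gives A0 = -2/29, so x_p = -2/29.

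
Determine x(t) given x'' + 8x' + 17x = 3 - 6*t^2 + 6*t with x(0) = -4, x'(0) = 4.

x = -513/4913 - 6*t**2/17 + 198*t/289 - 60270*exp(-4*t)*sin(t)/4913 - 19139*cos(t)*exp(-4*t)/4913

Characteristic equation r² + 8r + 17 = 0 has discriminant (8)² - 4·(17) = -4 < 0, so r = -4 ± i.
Hence x_h = C1*cos(t)*exp(-4*t) + C2*exp(-4*t)*sin(t).
For the particular solution try x_p = A0 + A1*t + A2*t^2. Substituting and matching coefficients of each power of t gives A0 = -513/4913, A1 = 198/289, A2 = -6/17, so x_p = -513/4913 - 6*t^2/17 + 198*t/289.
General solution: x = -513/4913 - 6*t^2/17 + 198*t/289 + C1*cos(t)*exp(-4*t) + C2*exp(-4*t)*sin(t).
Apply the initial conditions: x(0) = -513/4913 + C1 = -4 and x'(0) = 198/289 + C2 - 4*C1 = 4. Solving gives C1 = -19139/4913, C2 = -60270/4913.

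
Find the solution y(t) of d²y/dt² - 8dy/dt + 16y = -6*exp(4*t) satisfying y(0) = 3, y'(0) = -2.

Characteristic equation r² - 8r + 16 = 0 has discriminant (-8)² - 4·(16) = 0, so r = 4 is a repeated root.
Hence y_h = (C1 + C2*t)*exp(4*t).
Since exp(4*t) solves the homogeneous equation (r = 4 is a root of multiplicity 2), multiply the trial by t^2. Try y_p = A*t^2*exp(4*t). Substituting into the equation and dividing by exp(4*t) gives A = -3, so y_p = -3*t^2*exp(4*t).
General solution: y = C1*exp(4*t) - 3*t^2*exp(4*t) + C2*t*exp(4*t).
Apply the initial conditions: y(0) = C1 = 3 and y'(0) = C2 + 4*C1 = -2. Solving gives C1 = 3, C2 = -14.

y = 3*exp(4*t) - 14*t*exp(4*t) - 3*t**2*exp(4*t)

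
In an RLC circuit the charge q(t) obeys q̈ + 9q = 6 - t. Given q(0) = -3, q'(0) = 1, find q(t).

Characteristic equation r² + 9 = 0 has discriminant (0)² - 4·(9) = -36 < 0, so r = ± 3i.
Hence q_h = C1*cos(3*t) + C2*sin(3*t).
For the particular solution try q_p = A0 + A1*t. Substituting and matching coefficients of each power of t gives A0 = 2/3, A1 = -1/9, so q_p = 2/3 - t/9.
General solution: q = 2/3 - t/9 + C1*cos(3*t) + C2*sin(3*t).
Apply the initial conditions: q(0) = 2/3 + C1 = -3 and q'(0) = -1/9 + 3*C2 = 1. Solving gives C1 = -11/3, C2 = 10/27.

q = 2/3 - 11*cos(3*t)/3 - t/9 + 10*sin(3*t)/27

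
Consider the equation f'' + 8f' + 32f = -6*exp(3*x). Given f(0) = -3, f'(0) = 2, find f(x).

f = -6*exp(3*x)/65 - 189*cos(4*x)*exp(-4*x)/65 - 152*exp(-4*x)*sin(4*x)/65

Characteristic equation r² + 8r + 32 = 0 has discriminant (8)² - 4·(32) = -64 < 0, so r = -4 ± 4i.
Hence f_h = C1*cos(4*x)*exp(-4*x) + C2*exp(-4*x)*sin(4*x).
Try f_p = A*exp(3*x). Substituting into the equation and dividing by exp(3*x) gives A = -6/65, so f_p = -6*exp(3*x)/65.
General solution: f = -6*exp(3*x)/65 + C1*cos(4*x)*exp(-4*x) + C2*exp(-4*x)*sin(4*x).
Apply the initial conditions: f(0) = -6/65 + C1 = -3 and f'(0) = -18/65 - 4*C1 + 4*C2 = 2. Solving gives C1 = -189/65, C2 = -152/65.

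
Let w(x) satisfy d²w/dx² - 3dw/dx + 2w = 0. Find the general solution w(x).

Characteristic equation r² - 3r + 2 = 0 factors as (r - 1)(r - 2) = 0, so r = 1, 2.
Hence w_h = C1*exp(x) + C2*exp(2*x).

w = C1*exp(x) + C2*exp(2*x)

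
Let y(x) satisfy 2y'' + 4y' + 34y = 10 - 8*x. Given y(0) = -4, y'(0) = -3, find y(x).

Divide through by 2: y'' + 2y' + 17y = 5 - 4*x.
Characteristic equation r² + 2r + 17 = 0 has discriminant (2)² - 4·(17) = -64 < 0, so r = -1 ± 4i.
Hence y_h = C1*cos(4*x)*exp(-x) + C2*exp(-x)*sin(4*x).
For the particular solution try y_p = A0 + A1*x. Substituting and matching coefficients of each power of x gives A0 = 93/289, A1 = -4/17, so y_p = 93/289 - 4*x/17.
General solution: y = 93/289 - 4*x/17 + C1*cos(4*x)*exp(-x) + C2*exp(-x)*sin(4*x).
Apply the initial conditions: y(0) = 93/289 + C1 = -4 and y'(0) = -4/17 - C1 + 4*C2 = -3. Solving gives C1 = -1249/289, C2 = -512/289.

y = 93/289 - 4*x/17 - 1249*cos(4*x)*exp(-x)/289 - 512*exp(-x)*sin(4*x)/289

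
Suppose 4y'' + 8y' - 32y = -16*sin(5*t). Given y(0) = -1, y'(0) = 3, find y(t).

Divide through by 4: y'' + 2y' - 8y = -4*sin(5*t).
Characteristic equation r² + 2r - 8 = 0 factors as (r + 4)(r - 2) = 0, so r = -4, 2.
Hence y_h = C1*exp(-4*t) + C2*exp(2*t).
Try y_p = A*cos(5*t) + B*sin(5*t). Substituting and equating the coefficients of cos(5t) and sin(5t) gives A = 40/1189, B = 132/1189, so y_p = 40*cos(5*t)/1189 + 132*sin(5*t)/1189.
General solution: y = 40*cos(5*t)/1189 + 132*sin(5*t)/1189 + C1*exp(-4*t) + C2*exp(2*t).
Apply the initial conditions: y(0) = 40/1189 + C1 + C2 = -1 and y'(0) = 660/1189 - 4*C1 + 2*C2 = 3. Solving gives C1 = -185/246, C2 = -49/174.

y = -185*exp(-4*t)/246 - 49*exp(2*t)/174 + 40*cos(5*t)/1189 + 132*sin(5*t)/1189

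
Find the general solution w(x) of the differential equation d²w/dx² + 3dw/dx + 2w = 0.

w = C1*exp(-2*x) + C2*exp(-x)

Characteristic equation r² + 3r + 2 = 0 factors as (r + 2)(r + 1) = 0, so r = -2, -1.
Hence w_h = C1*exp(-2*x) + C2*exp(-x).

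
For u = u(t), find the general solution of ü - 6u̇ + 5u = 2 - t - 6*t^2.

u = -352/125 - 77*t/25 - 6*t**2/5 + C1*exp(t) + C2*exp(5*t)

Characteristic equation r² - 6r + 5 = 0 factors as (r - 1)(r - 5) = 0, so r = 1, 5.
Hence u_h = C1*exp(t) + C2*exp(5*t).
For the particular solution try u_p = A0 + A1*t + A2*t^2. Substituting and matching coefficients of each power of t gives A0 = -352/125, A1 = -77/25, A2 = -6/5, so u_p = -352/125 - 77*t/25 - 6*t^2/5.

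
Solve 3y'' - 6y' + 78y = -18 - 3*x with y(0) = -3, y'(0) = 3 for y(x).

Divide through by 3: y'' - 2y' + 26y = -6 - x.
Characteristic equation r² - 2r + 26 = 0 has discriminant (-2)² - 4·(26) = -100 < 0, so r = 1 ± 5i.
Hence y_h = C1*cos(5*x)*exp(x) + C2*exp(x)*sin(5*x).
For the particular solution try y_p = A0 + A1*x. Substituting and matching coefficients of each power of x gives A0 = -79/338, A1 = -1/26, so y_p = -79/338 - x/26.
General solution: y = -79/338 - x/26 + C1*cos(5*x)*exp(x) + C2*exp(x)*sin(5*x).
Apply the initial conditions: y(0) = -79/338 + C1 = -3 and y'(0) = -1/26 + C1 + 5*C2 = 3. Solving gives C1 = -935/338, C2 = 981/845.

y = -79/338 - x/26 - 935*cos(5*x)*exp(x)/338 + 981*exp(x)*sin(5*x)/845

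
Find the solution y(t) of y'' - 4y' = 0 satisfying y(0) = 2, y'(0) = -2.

Characteristic equation r² - 4r = 0 factors as (r - 4)r = 0, so r = 4, 0.
Hence y_h = C1*exp(4*t) + C2.
Apply the initial conditions: y(0) = C1 + C2 = 2 and y'(0) = 4*C1 = -2. Solving gives C1 = -1/2, C2 = 5/2.

y = 5/2 - exp(4*t)/2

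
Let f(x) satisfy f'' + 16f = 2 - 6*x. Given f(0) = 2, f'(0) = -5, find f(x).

f = 1/8 - 37*sin(4*x)/32 - 3*x/8 + 15*cos(4*x)/8

Characteristic equation r² + 16 = 0 has discriminant (0)² - 4·(16) = -64 < 0, so r = ± 4i.
Hence f_h = C1*cos(4*x) + C2*sin(4*x).
For the particular solution try f_p = A0 + A1*x. Substituting and matching coefficients of each power of x gives A0 = 1/8, A1 = -3/8, so f_p = 1/8 - 3*x/8.
General solution: f = 1/8 - 3*x/8 + C1*cos(4*x) + C2*sin(4*x).
Apply the initial conditions: f(0) = 1/8 + C1 = 2 and f'(0) = -3/8 + 4*C2 = -5. Solving gives C1 = 15/8, C2 = -37/32.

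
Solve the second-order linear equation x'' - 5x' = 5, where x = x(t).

Characteristic equation r² - 5r = 0 factors as (r - 5)r = 0, so r = 5, 0.
Hence x_h = C1*exp(5*t) + C2.
Since 0 is a characteristic root (multiplicity 1), multiply the polynomial trial by t: try x_p = A0*t. Substituting and matching coefficients of each power of t gives A0 = -1, so x_p = -t.

x = C2 - t + C1*exp(5*t)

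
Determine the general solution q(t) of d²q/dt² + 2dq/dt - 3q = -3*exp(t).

q = C1*exp(-3*t) + C2*exp(t) - 3*t*exp(t)/4

Characteristic equation r² + 2r - 3 = 0 factors as (r + 3)(r - 1) = 0, so r = -3, 1.
Hence q_h = C1*exp(-3*t) + C2*exp(t).
Since exp(t) solves the homogeneous equation (r = 1 is a root of multiplicity 1), multiply the trial by t. Try q_p = A*t*exp(t). Substituting into the equation and dividing by exp(t) gives A = -3/4, so q_p = -3*t*exp(t)/4.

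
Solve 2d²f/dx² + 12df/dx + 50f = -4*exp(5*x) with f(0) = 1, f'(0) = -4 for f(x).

f = -exp(5*x)/40 - exp(-3*x)*sin(4*x)/5 + 41*cos(4*x)*exp(-3*x)/40

Divide through by 2: f'' + 6f' + 25f = -2*exp(5*x).
Characteristic equation r² + 6r + 25 = 0 has discriminant (6)² - 4·(25) = -64 < 0, so r = -3 ± 4i.
Hence f_h = C1*cos(4*x)*exp(-3*x) + C2*exp(-3*x)*sin(4*x).
Try f_p = A*exp(5*x). Substituting into the equation and dividing by exp(5*x) gives A = -1/40, so f_p = -exp(5*x)/40.
General solution: f = -exp(5*x)/40 + C1*cos(4*x)*exp(-3*x) + C2*exp(-3*x)*sin(4*x).
Apply the initial conditions: f(0) = -1/40 + C1 = 1 and f'(0) = -1/8 - 3*C1 + 4*C2 = -4. Solving gives C1 = 41/40, C2 = -1/5.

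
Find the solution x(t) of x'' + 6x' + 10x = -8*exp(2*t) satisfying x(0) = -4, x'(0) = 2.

Characteristic equation r² + 6r + 10 = 0 has discriminant (6)² - 4·(10) = -4 < 0, so r = -3 ± i.
Hence x_h = C1*cos(t)*exp(-3*t) + C2*exp(-3*t)*sin(t).
Try x_p = A*exp(2*t). Substituting into the equation and dividing by exp(2*t) gives A = -4/13, so x_p = -4*exp(2*t)/13.
General solution: x = -4*exp(2*t)/13 + C1*cos(t)*exp(-3*t) + C2*exp(-3*t)*sin(t).
Apply the initial conditions: x(0) = -4/13 + C1 = -4 and x'(0) = -8/13 + C2 - 3*C1 = 2. Solving gives C1 = -48/13, C2 = -110/13.

x = -4*exp(2*t)/13 - 110*exp(-3*t)*sin(t)/13 - 48*cos(t)*exp(-3*t)/13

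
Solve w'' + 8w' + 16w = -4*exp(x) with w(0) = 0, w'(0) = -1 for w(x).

Characteristic equation r² + 8r + 16 = 0 has discriminant (8)² - 4·(16) = 0, so r = -4 is a repeated root.
Hence w_h = (C1 + C2*x)*exp(-4*x).
Try w_p = A*exp(x). Substituting into the equation and dividing by exp(x) gives A = -4/25, so w_p = -4*exp(x)/25.
General solution: w = -4*exp(x)/25 + C1*exp(-4*x) + C2*x*exp(-4*x).
Apply the initial conditions: w(0) = -4/25 + C1 = 0 and w'(0) = -4/25 + C2 - 4*C1 = -1. Solving gives C1 = 4/25, C2 = -1/5.

w = -4*exp(x)/25 + 4*exp(-4*x)/25 - x*exp(-4*x)/5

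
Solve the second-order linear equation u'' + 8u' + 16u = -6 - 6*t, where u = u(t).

Characteristic equation r² + 8r + 16 = 0 has discriminant (8)² - 4·(16) = 0, so r = -4 is a repeated root.
Hence u_h = (C1 + C2*t)*exp(-4*t).
For the particular solution try u_p = A0 + A1*t. Substituting and matching coefficients of each power of t gives A0 = -3/16, A1 = -3/8, so u_p = -3/16 - 3*t/8.

u = -3/16 - 3*t/8 + C1*exp(-4*t) + C2*t*exp(-4*t)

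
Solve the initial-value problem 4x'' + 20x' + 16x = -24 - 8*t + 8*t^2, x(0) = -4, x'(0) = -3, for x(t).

Divide through by 4: x'' + 5x' + 4x = -6 - 2*t + 2*t^2.
Characteristic equation r² + 5r + 4 = 0 factors as (r + 4)(r + 1) = 0, so r = -4, -1.
Hence x_h = C1*exp(-4*t) + C2*exp(-t).
For the particular solution try x_p = A0 + A1*t + A2*t^2. Substituting and matching coefficients of each power of t gives A0 = 7/16, A1 = -7/4, A2 = 1/2, so x_p = 7/16 + t^2/2 - 7*t/4.
General solution: x = 7/16 + t^2/2 - 7*t/4 + C1*exp(-4*t) + C2*exp(-t).
Apply the initial conditions: x(0) = 7/16 + C1 + C2 = -4 and x'(0) = -7/4 - C2 - 4*C1 = -3. Solving gives C1 = 91/48, C2 = -19/3.

x = 7/16 + t**2/2 - 19*exp(-t)/3 - 7*t/4 + 91*exp(-4*t)/48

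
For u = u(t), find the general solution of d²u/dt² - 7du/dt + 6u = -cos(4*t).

Characteristic equation r² - 7r + 6 = 0 factors as (r - 6)(r - 1) = 0, so r = 6, 1.
Hence u_h = C1*exp(6*t) + C2*exp(t).
Try u_p = A*cos(4*t) + B*sin(4*t). Substituting and equating the coefficients of cos(4t) and sin(4t) gives A = 5/442, B = 7/221, so u_p = 5*cos(4*t)/442 + 7*sin(4*t)/221.

u = 5*cos(4*t)/442 + 7*sin(4*t)/221 + C1*exp(6*t) + C2*exp(t)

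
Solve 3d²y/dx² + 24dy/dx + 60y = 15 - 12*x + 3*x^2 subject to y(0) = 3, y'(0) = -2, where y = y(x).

y = 341/1000 - 6*x/25 + x**2/20 + 2219*exp(-4*x)*sin(2*x)/500 + 2659*cos(2*x)*exp(-4*x)/1000

Divide through by 3: y'' + 8y' + 20y = 5 + x^2 - 4*x.
Characteristic equation r² + 8r + 20 = 0 has discriminant (8)² - 4·(20) = -16 < 0, so r = -4 ± 2i.
Hence y_h = C1*cos(2*x)*exp(-4*x) + C2*exp(-4*x)*sin(2*x).
For the particular solution try y_p = A0 + A1*x + A2*x^2. Substituting and matching coefficients of each power of x gives A0 = 341/1000, A1 = -6/25, A2 = 1/20, so y_p = 341/1000 - 6*x/25 + x^2/20.
General solution: y = 341/1000 - 6*x/25 + x^2/20 + C1*cos(2*x)*exp(-4*x) + C2*exp(-4*x)*sin(2*x).
Apply the initial conditions: y(0) = 341/1000 + C1 = 3 and y'(0) = -6/25 - 4*C1 + 2*C2 = -2. Solving gives C1 = 2659/1000, C2 = 2219/500.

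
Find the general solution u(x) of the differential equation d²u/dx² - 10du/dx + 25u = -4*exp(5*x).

u = C1*exp(5*x) - 2*x**2*exp(5*x) + C2*x*exp(5*x)

Characteristic equation r² - 10r + 25 = 0 has discriminant (-10)² - 4·(25) = 0, so r = 5 is a repeated root.
Hence u_h = (C1 + C2*x)*exp(5*x).
Since exp(5*x) solves the homogeneous equation (r = 5 is a root of multiplicity 2), multiply the trial by x^2. Try u_p = A*x^2*exp(5*x). Substituting into the equation and dividing by exp(5*x) gives A = -2, so u_p = -2*x^2*exp(5*x).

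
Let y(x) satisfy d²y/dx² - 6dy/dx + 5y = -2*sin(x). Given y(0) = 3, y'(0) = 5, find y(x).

y = -3*cos(x)/13 - 2*sin(x)/13 + 11*exp(x)/4 + 25*exp(5*x)/52

Characteristic equation r² - 6r + 5 = 0 factors as (r - 1)(r - 5) = 0, so r = 1, 5.
Hence y_h = C1*exp(x) + C2*exp(5*x).
Try y_p = A*cos(x) + B*sin(x). Substituting and equating the coefficients of cos(x) and sin(x) gives A = -3/13, B = -2/13, so y_p = -3*cos(x)/13 - 2*sin(x)/13.
General solution: y = -3*cos(x)/13 - 2*sin(x)/13 + C1*exp(x) + C2*exp(5*x).
Apply the initial conditions: y(0) = -3/13 + C1 + C2 = 3 and y'(0) = -2/13 + C1 + 5*C2 = 5. Solving gives C1 = 11/4, C2 = 25/52.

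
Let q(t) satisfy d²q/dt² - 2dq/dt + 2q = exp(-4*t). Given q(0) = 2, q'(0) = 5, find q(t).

q = exp(-4*t)/26 + 51*cos(t)*exp(t)/26 + 83*exp(t)*sin(t)/26

Characteristic equation r² - 2r + 2 = 0 has discriminant (-2)² - 4·(2) = -4 < 0, so r = 1 ± i.
Hence q_h = C1*cos(t)*exp(t) + C2*exp(t)*sin(t).
Try q_p = A*exp(-4*t). Substituting into the equation and dividing by exp(-4*t) gives A = 1/26, so q_p = exp(-4*t)/26.
General solution: q = exp(-4*t)/26 + C1*cos(t)*exp(t) + C2*exp(t)*sin(t).
Apply the initial conditions: q(0) = 1/26 + C1 = 2 and q'(0) = -2/13 + C1 + C2 = 5. Solving gives C1 = 51/26, C2 = 83/26.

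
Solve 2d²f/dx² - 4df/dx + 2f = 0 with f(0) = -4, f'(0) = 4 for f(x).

f = -4*exp(x) + 8*x*exp(x)

Divide through by 2: f'' - 2f' + f = 0.
Characteristic equation r² - 2r + 1 = 0 has discriminant (-2)² - 4·(1) = 0, so r = 1 is a repeated root.
Hence f_h = (C1 + C2*x)*exp(x).
Apply the initial conditions: f(0) = C1 = -4 and f'(0) = C1 + C2 = 4. Solving gives C1 = -4, C2 = 8.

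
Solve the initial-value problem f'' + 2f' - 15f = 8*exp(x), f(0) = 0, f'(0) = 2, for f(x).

Characteristic equation r² + 2r - 15 = 0 factors as (r + 5)(r - 3) = 0, so r = -5, 3.
Hence f_h = C1*exp(-5*x) + C2*exp(3*x).
Try f_p = A*exp(x). Substituting into the equation and dividing by exp(x) gives A = -2/3, so f_p = -2*exp(x)/3.
General solution: f = -2*exp(x)/3 + C1*exp(-5*x) + C2*exp(3*x).
Apply the initial conditions: f(0) = -2/3 + C1 + C2 = 0 and f'(0) = -2/3 - 5*C1 + 3*C2 = 2. Solving gives C1 = -1/12, C2 = 3/4.

f = -2*exp(x)/3 - exp(-5*x)/12 + 3*exp(3*x)/4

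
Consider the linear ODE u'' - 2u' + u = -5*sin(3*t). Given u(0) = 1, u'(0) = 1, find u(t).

u = -3*cos(3*t)/10 + 2*sin(3*t)/5 + 13*exp(t)/10 - 3*t*exp(t)/2

Characteristic equation r² - 2r + 1 = 0 has discriminant (-2)² - 4·(1) = 0, so r = 1 is a repeated root.
Hence u_h = (C1 + C2*t)*exp(t).
Try u_p = A*cos(3*t) + B*sin(3*t). Substituting and equating the coefficients of cos(3t) and sin(3t) gives A = -3/10, B = 2/5, so u_p = -3*cos(3*t)/10 + 2*sin(3*t)/5.
General solution: u = -3*cos(3*t)/10 + 2*sin(3*t)/5 + C1*exp(t) + C2*t*exp(t).
Apply the initial conditions: u(0) = -3/10 + C1 = 1 and u'(0) = 6/5 + C1 + C2 = 1. Solving gives C1 = 13/10, C2 = -3/2.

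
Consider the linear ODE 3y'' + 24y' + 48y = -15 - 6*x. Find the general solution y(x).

Divide through by 3: y'' + 8y' + 16y = -5 - 2*x.
Characteristic equation r² + 8r + 16 = 0 has discriminant (8)² - 4·(16) = 0, so r = -4 is a repeated root.
Hence y_h = (C1 + C2*x)*exp(-4*x).
For the particular solution try y_p = A0 + A1*x. Substituting and matching coefficients of each power of x gives A0 = -1/4, A1 = -1/8, so y_p = -1/4 - x/8.

y = -1/4 - x/8 + C1*exp(-4*x) + C2*x*exp(-4*x)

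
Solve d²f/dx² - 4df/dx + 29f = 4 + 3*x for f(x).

Characteristic equation r² - 4r + 29 = 0 has discriminant (-4)² - 4·(29) = -100 < 0, so r = 2 ± 5i.
Hence f_h = C1*cos(5*x)*exp(2*x) + C2*exp(2*x)*sin(5*x).
For the particular solution try f_p = A0 + A1*x. Substituting and matching coefficients of each power of x gives A0 = 128/841, A1 = 3/29, so f_p = 128/841 + 3*x/29.

f = 128/841 + 3*x/29 + C1*cos(5*x)*exp(2*x) + C2*exp(2*x)*sin(5*x)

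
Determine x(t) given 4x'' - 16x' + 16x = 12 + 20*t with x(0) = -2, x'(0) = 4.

Divide through by 4: x'' - 4x' + 4x = 3 + 5*t.
Characteristic equation r² - 4r + 4 = 0 has discriminant (-4)² - 4·(4) = 0, so r = 2 is a repeated root.
Hence x_h = (C1 + C2*t)*exp(2*t).
For the particular solution try x_p = A0 + A1*t. Substituting and matching coefficients of each power of t gives A0 = 2, A1 = 5/4, so x_p = 2 + 5*t/4.
General solution: x = 2 + 5*t/4 + C1*exp(2*t) + C2*t*exp(2*t).
Apply the initial conditions: x(0) = 2 + C1 = -2 and x'(0) = 5/4 + C2 + 2*C1 = 4. Solving gives C1 = -4, C2 = 43/4.

x = 2 - 4*exp(2*t) + 5*t/4 + 43*t*exp(2*t)/4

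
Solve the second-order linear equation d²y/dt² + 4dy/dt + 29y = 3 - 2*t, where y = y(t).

y = 95/841 - 2*t/29 + C1*cos(5*t)*exp(-2*t) + C2*exp(-2*t)*sin(5*t)

Characteristic equation r² + 4r + 29 = 0 has discriminant (4)² - 4·(29) = -100 < 0, so r = -2 ± 5i.
Hence y_h = C1*cos(5*t)*exp(-2*t) + C2*exp(-2*t)*sin(5*t).
For the particular solution try y_p = A0 + A1*t. Substituting and matching coefficients of each power of t gives A0 = 95/841, A1 = -2/29, so y_p = 95/841 - 2*t/29.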